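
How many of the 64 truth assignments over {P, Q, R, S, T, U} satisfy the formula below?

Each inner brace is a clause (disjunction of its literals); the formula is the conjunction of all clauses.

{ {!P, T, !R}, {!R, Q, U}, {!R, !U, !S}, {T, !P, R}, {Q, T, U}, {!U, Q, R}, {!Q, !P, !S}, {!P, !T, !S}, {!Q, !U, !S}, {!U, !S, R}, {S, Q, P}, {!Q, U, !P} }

17

There are 2^6 = 64 truth assignments over (P, Q, R, S, T, U).
Split on Q. With Q = true, the clauses containing Q are satisfied and !Q drops from the rest; 14 of the 2^5 = 32 assignments to the other variables satisfy what remains.
With Q = false, by the same count on the reduced clause set, 3 assignments work.
Total: 14 + 3 = 17.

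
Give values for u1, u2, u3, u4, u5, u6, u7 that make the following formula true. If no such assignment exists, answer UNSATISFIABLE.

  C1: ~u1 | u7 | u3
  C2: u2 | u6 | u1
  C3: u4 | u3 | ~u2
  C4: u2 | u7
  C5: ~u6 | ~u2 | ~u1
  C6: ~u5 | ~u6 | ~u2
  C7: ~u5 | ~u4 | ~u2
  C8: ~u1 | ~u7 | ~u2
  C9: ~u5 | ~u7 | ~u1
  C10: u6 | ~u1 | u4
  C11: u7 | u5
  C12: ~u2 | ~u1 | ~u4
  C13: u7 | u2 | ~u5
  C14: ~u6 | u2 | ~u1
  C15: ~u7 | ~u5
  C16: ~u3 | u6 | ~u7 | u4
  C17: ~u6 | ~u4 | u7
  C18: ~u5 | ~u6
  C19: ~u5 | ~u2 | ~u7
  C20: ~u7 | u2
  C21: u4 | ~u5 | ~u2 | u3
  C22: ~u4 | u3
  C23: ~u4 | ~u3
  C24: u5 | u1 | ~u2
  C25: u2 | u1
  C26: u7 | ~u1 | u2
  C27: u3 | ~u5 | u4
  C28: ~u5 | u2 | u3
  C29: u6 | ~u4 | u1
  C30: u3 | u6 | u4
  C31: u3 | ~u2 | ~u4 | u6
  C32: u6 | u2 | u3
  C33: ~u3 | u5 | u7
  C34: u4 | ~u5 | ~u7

Try u2 = 1.
Try u4 = 0.
Unit clause (u3) forces u3 = 1.
Try u6 = 0.
Unit clause (~u1) forces u1 = 0.
Unit clause (~u7) forces u7 = 0.
Unit clause (u5) forces u5 = 1.
Every clause now holds.

u1=0; u2=1; u3=1; u4=0; u5=1; u6=0; u7=0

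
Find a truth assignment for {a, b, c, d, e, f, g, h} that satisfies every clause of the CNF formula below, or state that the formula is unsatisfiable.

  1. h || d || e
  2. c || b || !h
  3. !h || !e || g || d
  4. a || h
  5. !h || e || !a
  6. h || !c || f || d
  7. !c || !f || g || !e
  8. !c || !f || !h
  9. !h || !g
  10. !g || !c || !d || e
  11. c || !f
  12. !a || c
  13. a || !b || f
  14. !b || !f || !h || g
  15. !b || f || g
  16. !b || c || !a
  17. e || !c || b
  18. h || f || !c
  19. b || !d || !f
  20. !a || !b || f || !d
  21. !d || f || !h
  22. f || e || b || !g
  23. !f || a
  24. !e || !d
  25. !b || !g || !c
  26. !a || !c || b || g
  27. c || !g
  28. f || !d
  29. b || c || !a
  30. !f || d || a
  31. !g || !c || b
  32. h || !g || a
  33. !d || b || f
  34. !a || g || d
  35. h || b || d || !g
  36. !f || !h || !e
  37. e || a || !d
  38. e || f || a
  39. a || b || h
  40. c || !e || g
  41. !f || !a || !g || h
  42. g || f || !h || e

Suppose a = true.
(c) alone gives c = true.
Suppose h = false.
(f) alone gives f = true.
(!g) alone gives g = false.
(!e) alone gives e = false.
(d) alone gives d = true.
(b) alone gives b = true.
This assignment satisfies each clause.

a=true,  b=true,  c=true,  d=true,  e=false,  f=true,  g=false,  h=false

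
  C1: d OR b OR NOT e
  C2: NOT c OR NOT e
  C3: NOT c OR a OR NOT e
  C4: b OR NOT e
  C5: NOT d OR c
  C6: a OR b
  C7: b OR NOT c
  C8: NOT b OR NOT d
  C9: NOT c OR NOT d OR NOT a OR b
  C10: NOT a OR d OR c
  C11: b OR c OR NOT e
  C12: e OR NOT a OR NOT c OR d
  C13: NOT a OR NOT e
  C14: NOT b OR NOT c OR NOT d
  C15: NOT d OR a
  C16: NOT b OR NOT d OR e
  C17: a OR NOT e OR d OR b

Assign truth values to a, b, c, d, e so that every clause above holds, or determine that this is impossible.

Try c = true.
Unit clause (NOT e) forces e = false.
Unit clause (b) forces b = true.
Unit clause (NOT d) forces d = false.
Unit clause (NOT a) forces a = false.
This assignment satisfies each clause.

a=false; b=true; c=true; d=false; e=false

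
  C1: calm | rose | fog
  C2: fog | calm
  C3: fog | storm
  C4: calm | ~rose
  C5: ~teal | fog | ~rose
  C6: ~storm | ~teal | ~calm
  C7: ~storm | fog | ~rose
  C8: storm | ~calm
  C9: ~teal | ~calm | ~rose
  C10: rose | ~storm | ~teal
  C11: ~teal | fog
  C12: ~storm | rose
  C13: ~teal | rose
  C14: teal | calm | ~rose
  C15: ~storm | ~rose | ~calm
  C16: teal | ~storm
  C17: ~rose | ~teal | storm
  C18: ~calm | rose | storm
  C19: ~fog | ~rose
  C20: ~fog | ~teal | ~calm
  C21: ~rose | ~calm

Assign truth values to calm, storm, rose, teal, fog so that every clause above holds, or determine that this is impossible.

calm: 0, storm: 0, rose: 0, teal: 0, fog: 1

Try fog = 1.
(~rose) alone gives rose = 0.
(~storm) alone gives storm = 0.
(~calm) alone gives calm = 0.
(~teal) alone gives teal = 0.
This assignment satisfies each clause.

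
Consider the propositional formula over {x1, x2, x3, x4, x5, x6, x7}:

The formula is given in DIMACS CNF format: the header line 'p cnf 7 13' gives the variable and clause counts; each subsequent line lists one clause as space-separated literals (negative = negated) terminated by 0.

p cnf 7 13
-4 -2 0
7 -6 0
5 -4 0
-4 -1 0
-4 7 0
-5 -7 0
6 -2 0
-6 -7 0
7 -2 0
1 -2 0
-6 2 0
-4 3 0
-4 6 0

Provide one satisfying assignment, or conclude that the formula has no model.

x1: False,  x2: False,  x3: False,  x4: False,  x5: True,  x6: False,  x7: False

Case x4 = False:
Case x7 = False:
From the singleton clause (¬x6), x6 = False.
From the singleton clause (¬x2), x2 = False.
Every clause is now satisfied; x1, x3, x5 are unconstrained.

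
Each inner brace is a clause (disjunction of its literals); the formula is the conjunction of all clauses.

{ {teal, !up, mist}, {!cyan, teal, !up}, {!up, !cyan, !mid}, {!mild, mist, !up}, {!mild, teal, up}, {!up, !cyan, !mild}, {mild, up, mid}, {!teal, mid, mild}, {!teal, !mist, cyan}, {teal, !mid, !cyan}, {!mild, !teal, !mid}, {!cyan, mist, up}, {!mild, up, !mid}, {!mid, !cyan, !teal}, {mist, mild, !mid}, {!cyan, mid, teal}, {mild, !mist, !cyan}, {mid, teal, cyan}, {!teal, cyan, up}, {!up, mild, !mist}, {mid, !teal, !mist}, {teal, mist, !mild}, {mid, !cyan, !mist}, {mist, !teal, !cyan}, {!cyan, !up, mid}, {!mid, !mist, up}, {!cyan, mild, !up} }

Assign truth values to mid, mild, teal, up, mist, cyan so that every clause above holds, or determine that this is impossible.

Case teal = false:
Case up = true:
(mist) alone gives mist = true.
(!cyan) alone gives cyan = false.
(mid) alone gives mid = true.
(mild) alone gives mild = true.
All clauses are satisfied.

mid ↦ true; mild ↦ true; teal ↦ false; up ↦ true; mist ↦ true; cyan ↦ false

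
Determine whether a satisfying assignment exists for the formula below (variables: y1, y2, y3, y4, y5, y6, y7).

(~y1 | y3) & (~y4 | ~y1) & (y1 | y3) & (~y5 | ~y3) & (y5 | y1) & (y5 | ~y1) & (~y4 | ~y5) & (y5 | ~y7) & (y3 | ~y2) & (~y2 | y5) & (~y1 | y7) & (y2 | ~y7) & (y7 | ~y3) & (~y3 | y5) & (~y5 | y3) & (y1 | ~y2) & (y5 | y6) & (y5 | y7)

Case y1 = 0:
From the singleton clause (y3), y3 = 1.
From the singleton clause (~y5), y5 = 0.
Now (y5) is unsatisfied and unit — conflict.
That branch fails; take y1 = 1 instead.
From the singleton clause (y3), y3 = 1.
From the singleton clause (~y4), y4 = 0.
From the singleton clause (~y5), y5 = 0.
Now (y5) is unsatisfied and unit — conflict.
Both values of y1 lead to a conflict.
No assignment satisfies every clause.

No, unsatisfiable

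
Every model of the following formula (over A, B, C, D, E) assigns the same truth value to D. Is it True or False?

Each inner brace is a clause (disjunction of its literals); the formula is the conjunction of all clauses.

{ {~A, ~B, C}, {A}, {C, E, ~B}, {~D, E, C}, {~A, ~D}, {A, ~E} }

False

Suppose D = 1.
The clause (A) is unit, so A = 1.
But (~A) is also a unit clause — contradiction.
So every satisfying assignment has D = False.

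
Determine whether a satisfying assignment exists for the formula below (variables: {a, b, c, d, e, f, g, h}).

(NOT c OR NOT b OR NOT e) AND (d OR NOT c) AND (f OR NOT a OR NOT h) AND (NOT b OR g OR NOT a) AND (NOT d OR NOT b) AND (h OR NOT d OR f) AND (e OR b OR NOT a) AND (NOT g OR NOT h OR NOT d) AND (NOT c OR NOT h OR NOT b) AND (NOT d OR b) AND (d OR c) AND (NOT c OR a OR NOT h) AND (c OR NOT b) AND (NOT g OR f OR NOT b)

No

Branch on d: set d = true.
From the singleton clause (NOT b), b = false.
Now (b) is unsatisfied and unit — conflict.
Undo d and try d = false.
From the singleton clause (NOT c), c = false.
Now (c) is unsatisfied and unit — conflict.
Either choice for d ends in contradiction.
No assignment satisfies every clause.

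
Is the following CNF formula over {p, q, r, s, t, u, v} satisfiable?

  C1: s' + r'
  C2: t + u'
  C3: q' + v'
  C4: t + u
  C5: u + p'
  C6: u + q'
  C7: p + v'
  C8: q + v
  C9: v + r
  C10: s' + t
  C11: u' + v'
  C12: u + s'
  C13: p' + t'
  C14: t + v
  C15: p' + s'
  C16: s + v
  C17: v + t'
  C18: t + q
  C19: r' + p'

Unsatisfiable

Suppose s = 0.
The clause (v) is unit, so v = 1.
The clause (q') is unit, so q = 0.
The clause (p) is unit, so p = 1.
The clause (u) is unit, so u = 1.
Now (u') is unsatisfied and unit — conflict.
So s must be the other value — set s = 1.
The clause (r') is unit, so r = 0.
The clause (v) is unit, so v = 1.
The clause (q') is unit, so q = 0.
The clause (p) is unit, so p = 1.
Now (p') is unsatisfied and unit — conflict.
Both values of s lead to a conflict.
No assignment satisfies every clause.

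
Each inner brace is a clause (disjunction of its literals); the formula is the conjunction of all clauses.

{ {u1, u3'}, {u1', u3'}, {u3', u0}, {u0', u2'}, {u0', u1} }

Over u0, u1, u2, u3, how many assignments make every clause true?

There are 2^4 = 16 truth assignments over (u0, u1, u2, u3).
Check each against the 5 clauses (columns in the order u0, u1, u2, u3):
  F F F F  ✓ satisfies all
  F F F T  ✗ fails (u1 + u3')
  F F T F  ✓ satisfies all
  F F T T  ✗ fails (u1 + u3')
  F T F F  ✓ satisfies all
  F T F T  ✗ fails (u1' + u3')
  F T T F  ✓ satisfies all
  F T T T  ✗ fails (u1' + u3')
  T F F F  ✗ fails (u0' + u1)
  T F F T  ✗ fails (u1 + u3')
  T F T F  ✗ fails (u0' + u2')
  T F T T  ✗ fails (u1 + u3')
  T T F F  ✓ satisfies all
  T T F T  ✗ fails (u1' + u3')
  T T T F  ✗ fails (u0' + u2')
  T T T T  ✗ fails (u1' + u3')
5 of the 16 rows are models.

5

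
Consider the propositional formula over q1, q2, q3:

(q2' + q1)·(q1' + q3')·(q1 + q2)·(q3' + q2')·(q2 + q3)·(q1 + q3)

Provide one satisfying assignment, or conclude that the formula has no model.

Case q2 = 1:
From the singleton clause (q1), q1 = 1.
From the singleton clause (q3'), q3 = 0.
Every clause now holds.

q1=1; q2=1; q3=0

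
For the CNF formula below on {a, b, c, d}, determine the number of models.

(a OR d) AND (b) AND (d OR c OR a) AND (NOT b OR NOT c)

3

There are 2^4 = 16 truth assignments over (a, b, c, d).
Split on c. With c = true, the clauses containing c are satisfied and NOT c drops from the rest; 0 of the 2^3 = 8 assignments to the other variables satisfy what remains.
With c = false, by the same count on the reduced clause set, 3 assignments work.
(One model: a=F, b=T, c=F, d=T.)
Total: 0 + 3 = 3.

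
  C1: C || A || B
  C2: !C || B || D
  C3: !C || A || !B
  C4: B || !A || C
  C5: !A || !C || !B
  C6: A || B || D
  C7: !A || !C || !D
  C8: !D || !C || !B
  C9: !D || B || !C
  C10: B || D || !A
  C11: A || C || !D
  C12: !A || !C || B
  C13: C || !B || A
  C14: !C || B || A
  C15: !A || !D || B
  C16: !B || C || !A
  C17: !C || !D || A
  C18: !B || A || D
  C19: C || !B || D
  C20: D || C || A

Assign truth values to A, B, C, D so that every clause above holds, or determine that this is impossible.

Case C = true:
Case B = true:
(A) alone gives A = true.
But (!A) is also a unit clause — contradiction.
So B must be the other value — set B = false.
(D) alone gives D = true.
But (!D) is also a unit clause — contradiction.
Neither B = true nor B = false works.
So C must be the other value — set C = false.
Case A = true:
(B) alone gives B = true.
But (!B) is also a unit clause — contradiction.
So A must be the other value — set A = false.
(B) alone gives B = true.
But (!B) is also a unit clause — contradiction.
Neither A = true nor A = false works.
Neither C = true nor C = false works.

UNSATISFIABLE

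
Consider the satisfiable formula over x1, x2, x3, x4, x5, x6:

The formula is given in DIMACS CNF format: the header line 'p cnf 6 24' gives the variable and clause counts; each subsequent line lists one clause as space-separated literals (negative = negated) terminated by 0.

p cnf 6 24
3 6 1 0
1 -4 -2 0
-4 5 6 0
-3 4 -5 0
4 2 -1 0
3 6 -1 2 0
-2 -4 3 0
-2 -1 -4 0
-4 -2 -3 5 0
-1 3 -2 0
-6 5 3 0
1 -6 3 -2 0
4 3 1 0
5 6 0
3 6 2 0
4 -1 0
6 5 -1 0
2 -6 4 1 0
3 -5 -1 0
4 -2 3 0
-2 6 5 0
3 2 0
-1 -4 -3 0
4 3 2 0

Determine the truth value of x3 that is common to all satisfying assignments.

True

Suppose x3 = False.
(x2) alone gives x2 = True.
(¬x4) alone gives x4 = False.
Now (x4) is unsatisfied and unit — conflict.
So every satisfying assignment has x3 = True.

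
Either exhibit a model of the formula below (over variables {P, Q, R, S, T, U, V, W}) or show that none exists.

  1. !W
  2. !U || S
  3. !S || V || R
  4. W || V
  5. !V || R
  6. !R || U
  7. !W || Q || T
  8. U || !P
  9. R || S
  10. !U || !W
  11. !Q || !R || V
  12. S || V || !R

From the singleton clause (!W), W = false.
From the singleton clause (V), V = true.
From the singleton clause (R), R = true.
From the singleton clause (U), U = true.
From the singleton clause (S), S = true.
All clauses hold; P, Q, T can take either value.

P ↦ true, Q ↦ false, R ↦ true, S ↦ true, T ↦ false, U ↦ true, V ↦ true, W ↦ false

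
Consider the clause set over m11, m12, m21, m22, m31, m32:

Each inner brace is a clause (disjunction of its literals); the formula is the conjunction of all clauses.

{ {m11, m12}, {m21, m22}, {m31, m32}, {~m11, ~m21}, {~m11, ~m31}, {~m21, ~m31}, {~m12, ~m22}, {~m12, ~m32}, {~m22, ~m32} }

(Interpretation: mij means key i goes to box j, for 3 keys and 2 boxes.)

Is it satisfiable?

Try m11 = 1.
Unit clause (~m21) forces m21 = 0.
Unit clause (m22) forces m22 = 1.
Unit clause (~m31) forces m31 = 0.
Unit clause (m32) forces m32 = 1.
But (~m32) is also a unit clause — contradiction.
So m11 must be the other value — set m11 = 0.
Unit clause (m12) forces m12 = 1.
Unit clause (~m22) forces m22 = 0.
Unit clause (m21) forces m21 = 1.
Unit clause (~m31) forces m31 = 0.
Unit clause (m32) forces m32 = 1.
But (~m32) is also a unit clause — contradiction.
Neither m11 = 1 nor m11 = 0 works.
No assignment satisfies every clause.

No, unsatisfiable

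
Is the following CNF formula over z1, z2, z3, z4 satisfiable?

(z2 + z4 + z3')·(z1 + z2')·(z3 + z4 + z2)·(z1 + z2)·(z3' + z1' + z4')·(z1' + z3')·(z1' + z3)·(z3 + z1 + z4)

No

Branch on z1: set z1 = 1.
From the singleton clause (z3'), z3 = 0.
Now (z3) is unsatisfied and unit — conflict.
Undo z1 and try z1 = 0.
From the singleton clause (z2'), z2 = 0.
Now (z2) is unsatisfied and unit — conflict.
Either choice for z1 ends in contradiction.
No assignment satisfies every clause.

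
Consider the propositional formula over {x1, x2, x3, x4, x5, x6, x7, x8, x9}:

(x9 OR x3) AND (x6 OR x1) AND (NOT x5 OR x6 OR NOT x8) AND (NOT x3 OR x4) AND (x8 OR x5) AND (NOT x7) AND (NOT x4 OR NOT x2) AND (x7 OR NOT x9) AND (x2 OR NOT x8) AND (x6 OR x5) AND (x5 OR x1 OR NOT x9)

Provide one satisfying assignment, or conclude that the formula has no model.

Unit clause (NOT x7) forces x7 = false.
Unit clause (NOT x9) forces x9 = false.
Unit clause (x3) forces x3 = true.
Unit clause (x4) forces x4 = true.
Unit clause (NOT x2) forces x2 = false.
Unit clause (NOT x8) forces x8 = false.
Unit clause (x5) forces x5 = true.
Try x6 = true.
All clauses hold; x1 can take either value.

x1=false,  x2=false,  x3=true,  x4=true,  x5=true,  x6=true,  x7=false,  x8=false,  x9=false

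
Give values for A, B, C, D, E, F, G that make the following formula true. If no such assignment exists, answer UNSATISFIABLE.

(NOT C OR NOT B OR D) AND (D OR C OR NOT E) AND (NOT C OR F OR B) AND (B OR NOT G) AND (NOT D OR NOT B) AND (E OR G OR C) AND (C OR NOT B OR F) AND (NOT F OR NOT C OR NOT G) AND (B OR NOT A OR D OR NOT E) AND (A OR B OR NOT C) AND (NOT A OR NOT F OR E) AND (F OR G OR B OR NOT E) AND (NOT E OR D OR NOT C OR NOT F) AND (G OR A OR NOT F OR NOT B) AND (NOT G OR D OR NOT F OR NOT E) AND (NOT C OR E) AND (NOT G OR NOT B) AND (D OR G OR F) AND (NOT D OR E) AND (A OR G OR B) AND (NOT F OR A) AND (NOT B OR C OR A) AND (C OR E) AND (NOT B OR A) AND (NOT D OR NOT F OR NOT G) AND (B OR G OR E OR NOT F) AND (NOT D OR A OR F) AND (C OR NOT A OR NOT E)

A ↦ true,  B ↦ false,  C ↦ true,  D ↦ true,  E ↦ true,  F ↦ true,  G ↦ false

Suppose B = false.
The clause (NOT G) is unit, so G = false.
The clause (A) is unit, so A = true.
Suppose C = true.
The clause (F) is unit, so F = true.
The clause (E) is unit, so E = true.
The clause (D) is unit, so D = true.
Every clause now holds.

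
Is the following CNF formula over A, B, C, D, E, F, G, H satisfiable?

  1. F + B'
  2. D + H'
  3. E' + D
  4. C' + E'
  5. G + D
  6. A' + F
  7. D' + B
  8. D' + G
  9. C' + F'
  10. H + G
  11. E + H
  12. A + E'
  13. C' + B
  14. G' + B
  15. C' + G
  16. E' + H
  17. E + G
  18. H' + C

Try F = 1.
The clause (C') is unit, so C = 0.
The clause (H') is unit, so H = 0.
The clause (G) is unit, so G = 1.
The clause (E) is unit, so E = 1.
That conflicts with the unit clause (E').
Backtrack on F: now try F = 0.
The clause (B') is unit, so B = 0.
The clause (A') is unit, so A = 0.
The clause (D') is unit, so D = 0.
The clause (H') is unit, so H = 0.
The clause (E') is unit, so E = 0.
That conflicts with the unit clause (E).
Either choice for F ends in contradiction.
No assignment satisfies every clause.

No, unsatisfiable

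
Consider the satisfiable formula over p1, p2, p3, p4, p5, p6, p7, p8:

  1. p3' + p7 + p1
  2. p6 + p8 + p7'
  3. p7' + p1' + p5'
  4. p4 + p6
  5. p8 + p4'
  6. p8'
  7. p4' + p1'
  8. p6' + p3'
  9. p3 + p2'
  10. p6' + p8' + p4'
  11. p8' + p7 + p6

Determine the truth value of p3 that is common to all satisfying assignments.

False

Suppose p3 = 1.
(p8') alone gives p8 = 0.
(p4') alone gives p4 = 0.
(p6) alone gives p6 = 1.
Now (p6') is unsatisfied and unit — conflict.
So every satisfying assignment has p3 = False.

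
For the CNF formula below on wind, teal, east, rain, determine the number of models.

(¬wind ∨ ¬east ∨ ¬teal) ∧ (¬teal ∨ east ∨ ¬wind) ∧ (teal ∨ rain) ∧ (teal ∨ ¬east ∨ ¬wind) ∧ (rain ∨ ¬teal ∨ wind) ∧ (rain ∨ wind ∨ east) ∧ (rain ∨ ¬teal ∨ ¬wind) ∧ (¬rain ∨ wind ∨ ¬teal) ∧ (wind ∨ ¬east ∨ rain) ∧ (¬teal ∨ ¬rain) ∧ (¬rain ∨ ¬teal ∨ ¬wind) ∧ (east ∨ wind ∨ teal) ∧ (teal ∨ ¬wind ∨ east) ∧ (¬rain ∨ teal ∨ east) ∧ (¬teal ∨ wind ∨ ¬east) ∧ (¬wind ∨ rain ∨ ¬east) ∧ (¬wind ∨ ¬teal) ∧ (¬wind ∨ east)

1

There are 2^4 = 16 truth assignments over (wind, teal, east, rain).
Split on teal. With teal = True, the clauses containing teal are satisfied and ¬teal drops from the rest; 0 of the 2^3 = 8 assignments to the other variables satisfy what remains.
With teal = False, by the same count on the reduced clause set, 1 assignment works.
(One model: wind=F, teal=F, east=T, rain=T.)
Total: 0 + 1 = 1.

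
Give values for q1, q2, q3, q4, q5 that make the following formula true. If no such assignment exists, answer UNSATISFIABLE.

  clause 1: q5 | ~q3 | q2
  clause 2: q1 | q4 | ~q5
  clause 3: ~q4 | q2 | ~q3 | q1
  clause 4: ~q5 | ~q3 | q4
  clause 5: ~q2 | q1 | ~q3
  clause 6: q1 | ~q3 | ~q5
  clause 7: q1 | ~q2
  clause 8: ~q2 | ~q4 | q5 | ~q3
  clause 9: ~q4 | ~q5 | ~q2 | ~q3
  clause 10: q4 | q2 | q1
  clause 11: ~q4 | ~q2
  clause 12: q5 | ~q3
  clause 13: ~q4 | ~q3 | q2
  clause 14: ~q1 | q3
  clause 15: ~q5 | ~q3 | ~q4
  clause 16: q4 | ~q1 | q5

q1 ↦ 0, q2 ↦ 0, q3 ↦ 0, q4 ↦ 1, q5 ↦ 1

Case q1 = 0:
(~q2) alone gives q2 = 0.
(q4) alone gives q4 = 1.
(~q3) alone gives q3 = 0.
All clauses hold; q5 can take either value.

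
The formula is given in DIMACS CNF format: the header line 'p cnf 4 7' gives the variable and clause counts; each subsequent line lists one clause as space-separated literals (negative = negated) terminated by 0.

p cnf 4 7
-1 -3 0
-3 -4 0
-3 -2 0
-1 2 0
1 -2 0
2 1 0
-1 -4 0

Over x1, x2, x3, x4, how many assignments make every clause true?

1

There are 2^4 = 16 truth assignments over (x1, x2, x3, x4).
Check each against the 7 clauses (columns in the order x1, x2, x3, x4):
  F F F F  ✗ fails (x2 ∨ x1)
  F F F T  ✗ fails (x2 ∨ x1)
  F F T F  ✗ fails (x2 ∨ x1)
  F F T T  ✗ fails (¬x3 ∨ ¬x4)
  F T F F  ✗ fails (x1 ∨ ¬x2)
  F T F T  ✗ fails (x1 ∨ ¬x2)
  F T T F  ✗ fails (¬x3 ∨ ¬x2)
  F T T T  ✗ fails (¬x3 ∨ ¬x4)
  T F F F  ✗ fails (¬x1 ∨ x2)
  T F F T  ✗ fails (¬x1 ∨ x2)
  T F T F  ✗ fails (¬x1 ∨ ¬x3)
  T F T T  ✗ fails (¬x1 ∨ ¬x3)
  T T F F  ✓ satisfies all
  T T F T  ✗ fails (¬x1 ∨ ¬x4)
  T T T F  ✗ fails (¬x1 ∨ ¬x3)
  T T T T  ✗ fails (¬x1 ∨ ¬x3)
1 of the 16 rows is a model.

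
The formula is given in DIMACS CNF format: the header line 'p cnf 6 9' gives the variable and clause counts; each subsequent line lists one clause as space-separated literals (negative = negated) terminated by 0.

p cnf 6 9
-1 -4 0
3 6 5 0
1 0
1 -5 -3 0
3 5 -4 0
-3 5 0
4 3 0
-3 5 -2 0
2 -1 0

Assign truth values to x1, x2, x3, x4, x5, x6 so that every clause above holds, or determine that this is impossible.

x1=True,  x2=True,  x3=True,  x4=False,  x5=True,  x6=False

Unit clause (x1) forces x1 = True.
Unit clause (¬x4) forces x4 = False.
Unit clause (x3) forces x3 = True.
Unit clause (x5) forces x5 = True.
Unit clause (x2) forces x2 = True.
No clause remains; x6 is free.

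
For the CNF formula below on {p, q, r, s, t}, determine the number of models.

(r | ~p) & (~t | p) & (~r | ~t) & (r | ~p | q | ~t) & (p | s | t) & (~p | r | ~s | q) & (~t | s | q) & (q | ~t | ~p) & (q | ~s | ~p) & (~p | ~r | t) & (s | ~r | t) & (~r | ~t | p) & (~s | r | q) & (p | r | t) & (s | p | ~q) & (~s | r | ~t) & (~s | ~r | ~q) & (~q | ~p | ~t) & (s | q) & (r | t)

There are 2^5 = 32 truth assignments over (p, q, r, s, t).
Split on s. With s = 1, the clauses containing s are satisfied and ~s drops from the rest; 1 of the 2^4 = 16 assignments to the other variables satisfy what remains.
With s = 0, by the same count on the reduced clause set, 0 assignments work.
(One model: p=F, q=F, r=T, s=T, t=F.)
Total: 1 + 0 = 1.

1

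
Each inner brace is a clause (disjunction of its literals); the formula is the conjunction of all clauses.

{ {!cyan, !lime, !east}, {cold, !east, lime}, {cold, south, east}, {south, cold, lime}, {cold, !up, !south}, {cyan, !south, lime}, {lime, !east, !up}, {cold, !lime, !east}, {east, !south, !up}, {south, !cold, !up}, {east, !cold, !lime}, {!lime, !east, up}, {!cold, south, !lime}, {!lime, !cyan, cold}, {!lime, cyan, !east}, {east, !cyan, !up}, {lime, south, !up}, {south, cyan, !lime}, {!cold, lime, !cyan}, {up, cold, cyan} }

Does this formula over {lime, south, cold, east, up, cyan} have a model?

Case cyan = false:
Case south = false:
(!lime) alone gives lime = false.
(cold) alone gives cold = true.
(!up) alone gives up = false.
All clauses hold; east can take either value.
A satisfying assignment: lime=false,  south=false,  cold=true,  east=false,  up=false,  cyan=false.

Yes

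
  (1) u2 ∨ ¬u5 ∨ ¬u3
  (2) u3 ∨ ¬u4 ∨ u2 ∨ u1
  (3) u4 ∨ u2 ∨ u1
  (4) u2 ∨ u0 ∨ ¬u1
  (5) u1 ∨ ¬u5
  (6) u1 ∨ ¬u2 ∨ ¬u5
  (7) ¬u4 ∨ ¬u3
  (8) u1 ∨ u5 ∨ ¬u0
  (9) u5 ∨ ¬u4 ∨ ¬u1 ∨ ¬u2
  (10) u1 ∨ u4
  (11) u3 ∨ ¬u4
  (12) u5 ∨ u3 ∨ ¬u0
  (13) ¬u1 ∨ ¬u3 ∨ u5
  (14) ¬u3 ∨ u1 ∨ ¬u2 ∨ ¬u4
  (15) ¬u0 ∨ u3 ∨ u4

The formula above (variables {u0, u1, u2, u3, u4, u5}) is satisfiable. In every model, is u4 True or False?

False

Suppose u4 = True.
From the singleton clause (¬u3), u3 = False.
But (u3) is also a unit clause — contradiction.
So every satisfying assignment has u4 = False.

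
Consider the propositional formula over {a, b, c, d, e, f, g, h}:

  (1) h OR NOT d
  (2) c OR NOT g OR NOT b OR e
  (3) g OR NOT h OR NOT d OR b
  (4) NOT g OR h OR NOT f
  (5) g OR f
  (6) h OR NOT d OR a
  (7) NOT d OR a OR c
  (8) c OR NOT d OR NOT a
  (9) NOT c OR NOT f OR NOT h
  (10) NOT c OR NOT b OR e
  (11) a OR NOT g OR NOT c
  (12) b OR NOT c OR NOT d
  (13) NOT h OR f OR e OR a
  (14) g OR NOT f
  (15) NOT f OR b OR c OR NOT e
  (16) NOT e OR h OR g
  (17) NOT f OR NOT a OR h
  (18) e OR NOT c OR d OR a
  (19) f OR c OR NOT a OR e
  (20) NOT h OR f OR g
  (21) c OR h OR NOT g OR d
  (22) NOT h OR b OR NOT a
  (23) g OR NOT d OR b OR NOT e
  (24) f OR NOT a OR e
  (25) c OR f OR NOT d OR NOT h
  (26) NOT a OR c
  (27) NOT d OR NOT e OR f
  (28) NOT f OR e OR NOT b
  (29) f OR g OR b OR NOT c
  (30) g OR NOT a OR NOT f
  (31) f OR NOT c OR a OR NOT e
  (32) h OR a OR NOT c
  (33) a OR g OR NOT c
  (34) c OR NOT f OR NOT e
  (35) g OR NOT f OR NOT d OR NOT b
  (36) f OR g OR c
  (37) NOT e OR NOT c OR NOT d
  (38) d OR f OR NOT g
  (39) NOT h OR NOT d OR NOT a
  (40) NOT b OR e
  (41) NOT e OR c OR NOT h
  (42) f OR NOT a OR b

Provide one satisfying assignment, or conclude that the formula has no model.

a ↦ false, b ↦ false, c ↦ false, d ↦ false, e ↦ false, f ↦ true, g ↦ true, h ↦ true

Branch on h: set h = true.
Branch on g: set g = true.
Branch on c: set c = false.
The clause (NOT a) is unit, so a = false.
The clause (NOT d) is unit, so d = false.
The clause (f) is unit, so f = true.
The clause (NOT e) is unit, so e = false.
The clause (NOT b) is unit, so b = false.
All clauses are satisfied.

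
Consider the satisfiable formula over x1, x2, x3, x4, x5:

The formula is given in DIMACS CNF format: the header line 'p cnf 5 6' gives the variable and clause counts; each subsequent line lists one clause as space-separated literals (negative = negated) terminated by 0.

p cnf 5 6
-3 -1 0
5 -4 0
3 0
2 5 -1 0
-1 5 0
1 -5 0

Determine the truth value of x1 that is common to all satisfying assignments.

False

Suppose x1 = True.
From the singleton clause (¬x3), x3 = False.
Now (x3) is unsatisfied and unit — conflict.
So every satisfying assignment has x1 = False.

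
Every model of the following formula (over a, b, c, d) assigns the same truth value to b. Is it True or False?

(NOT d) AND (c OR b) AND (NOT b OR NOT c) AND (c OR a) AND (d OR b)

Suppose b = false.
The clause (NOT d) is unit, so d = false.
But (d) is also a unit clause — contradiction.
So every satisfying assignment has b = True.

True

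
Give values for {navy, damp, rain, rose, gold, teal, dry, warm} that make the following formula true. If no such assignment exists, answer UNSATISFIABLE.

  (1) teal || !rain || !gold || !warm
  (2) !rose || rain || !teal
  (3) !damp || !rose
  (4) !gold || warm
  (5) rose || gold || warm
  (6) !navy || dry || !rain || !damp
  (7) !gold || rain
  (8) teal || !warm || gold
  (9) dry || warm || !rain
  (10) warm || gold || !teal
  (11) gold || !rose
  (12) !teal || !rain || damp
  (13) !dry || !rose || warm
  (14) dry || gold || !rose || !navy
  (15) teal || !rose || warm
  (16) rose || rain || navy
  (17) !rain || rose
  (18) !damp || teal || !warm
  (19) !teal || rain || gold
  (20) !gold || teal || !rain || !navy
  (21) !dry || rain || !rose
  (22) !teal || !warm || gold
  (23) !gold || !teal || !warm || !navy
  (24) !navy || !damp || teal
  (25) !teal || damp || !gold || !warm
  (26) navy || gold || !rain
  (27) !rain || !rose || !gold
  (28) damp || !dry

UNSATISFIABLE

Case damp = false:
Unit clause (!dry) forces dry = false.
Case gold = false:
Unit clause (!rose) forces rose = false.
Unit clause (warm) forces warm = true.
Unit clause (teal) forces teal = true.
That conflicts with the unit clause (!teal).
So gold must be the other value — set gold = true.
Unit clause (warm) forces warm = true.
Unit clause (rain) forces rain = true.
Unit clause (teal) forces teal = true.
That conflicts with the unit clause (!teal).
Both values of gold lead to a conflict.
So damp must be the other value — set damp = true.
Unit clause (!rose) forces rose = false.
Unit clause (!rain) forces rain = false.
Unit clause (!gold) forces gold = false.
Unit clause (warm) forces warm = true.
Unit clause (teal) forces teal = true.
That conflicts with the unit clause (!teal).
Both values of damp lead to a conflict.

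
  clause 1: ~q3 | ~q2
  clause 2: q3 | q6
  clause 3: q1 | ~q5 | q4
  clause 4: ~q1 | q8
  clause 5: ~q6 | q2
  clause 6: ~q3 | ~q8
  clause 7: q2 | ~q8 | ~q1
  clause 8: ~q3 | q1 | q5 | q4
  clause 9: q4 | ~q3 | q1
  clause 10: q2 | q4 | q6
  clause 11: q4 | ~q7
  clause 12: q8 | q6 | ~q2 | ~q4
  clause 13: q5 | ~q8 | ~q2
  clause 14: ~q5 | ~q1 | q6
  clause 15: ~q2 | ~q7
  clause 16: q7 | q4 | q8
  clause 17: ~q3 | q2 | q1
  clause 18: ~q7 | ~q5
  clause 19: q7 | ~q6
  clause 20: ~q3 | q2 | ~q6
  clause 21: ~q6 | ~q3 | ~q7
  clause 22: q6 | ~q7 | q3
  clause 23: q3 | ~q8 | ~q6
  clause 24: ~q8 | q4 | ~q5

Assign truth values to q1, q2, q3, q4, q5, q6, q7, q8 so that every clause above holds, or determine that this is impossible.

Suppose q3 = 0.
(q6) alone gives q6 = 1.
(q2) alone gives q2 = 1.
(~q7) alone gives q7 = 0.
That conflicts with the unit clause (q7).
So q3 must be the other value — set q3 = 1.
(~q2) alone gives q2 = 0.
(~q6) alone gives q6 = 0.
(~q8) alone gives q8 = 0.
(~q1) alone gives q1 = 0.
That conflicts with the unit clause (q1).
Neither q3 = 1 nor q3 = 0 works.

UNSATISFIABLE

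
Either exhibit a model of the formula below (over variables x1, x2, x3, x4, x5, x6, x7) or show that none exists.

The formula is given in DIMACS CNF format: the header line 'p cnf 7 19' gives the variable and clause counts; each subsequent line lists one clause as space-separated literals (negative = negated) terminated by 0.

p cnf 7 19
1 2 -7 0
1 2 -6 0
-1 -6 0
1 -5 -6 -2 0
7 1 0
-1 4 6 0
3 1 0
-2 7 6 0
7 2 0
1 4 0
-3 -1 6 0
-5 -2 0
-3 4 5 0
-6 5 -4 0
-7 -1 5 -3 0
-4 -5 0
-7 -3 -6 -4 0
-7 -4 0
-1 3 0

Branch on x1: set x1 = False.
From the singleton clause (x7), x7 = True.
From the singleton clause (x2), x2 = True.
From the singleton clause (x3), x3 = True.
From the singleton clause (x4), x4 = True.
Now (¬x4) is unsatisfied and unit — conflict.
That branch fails; take x1 = True instead.
From the singleton clause (¬x6), x6 = False.
From the singleton clause (x4), x4 = True.
From the singleton clause (¬x3), x3 = False.
Now (x3) is unsatisfied and unit — conflict.
Neither x1 = True nor x1 = False works.

UNSATISFIABLE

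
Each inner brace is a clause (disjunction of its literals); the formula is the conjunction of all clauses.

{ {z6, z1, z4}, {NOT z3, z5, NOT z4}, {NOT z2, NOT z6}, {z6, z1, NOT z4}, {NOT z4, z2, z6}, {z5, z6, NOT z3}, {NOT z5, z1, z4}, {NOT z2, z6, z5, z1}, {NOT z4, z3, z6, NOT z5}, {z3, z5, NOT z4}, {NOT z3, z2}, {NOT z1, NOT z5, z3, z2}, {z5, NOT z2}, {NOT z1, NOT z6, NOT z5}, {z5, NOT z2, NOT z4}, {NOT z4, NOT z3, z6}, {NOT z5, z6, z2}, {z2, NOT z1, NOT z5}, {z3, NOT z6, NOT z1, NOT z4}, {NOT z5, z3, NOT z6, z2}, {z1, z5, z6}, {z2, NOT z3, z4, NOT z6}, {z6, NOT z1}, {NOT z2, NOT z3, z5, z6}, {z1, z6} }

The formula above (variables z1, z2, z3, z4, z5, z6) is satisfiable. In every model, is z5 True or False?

False

Suppose z5 = true.
Suppose z2 = false.
Unit clause (NOT z3) forces z3 = false.
Unit clause (NOT z1) forces z1 = false.
Unit clause (z4) forces z4 = true.
Unit clause (z6) forces z6 = true.
But (NOT z6) is also a unit clause — contradiction.
So z2 must be the other value — set z2 = true.
Unit clause (NOT z6) forces z6 = false.
Unit clause (NOT z1) forces z1 = false.
But (z1) is also a unit clause — contradiction.
Both values of z2 lead to a conflict.
So every satisfying assignment has z5 = False.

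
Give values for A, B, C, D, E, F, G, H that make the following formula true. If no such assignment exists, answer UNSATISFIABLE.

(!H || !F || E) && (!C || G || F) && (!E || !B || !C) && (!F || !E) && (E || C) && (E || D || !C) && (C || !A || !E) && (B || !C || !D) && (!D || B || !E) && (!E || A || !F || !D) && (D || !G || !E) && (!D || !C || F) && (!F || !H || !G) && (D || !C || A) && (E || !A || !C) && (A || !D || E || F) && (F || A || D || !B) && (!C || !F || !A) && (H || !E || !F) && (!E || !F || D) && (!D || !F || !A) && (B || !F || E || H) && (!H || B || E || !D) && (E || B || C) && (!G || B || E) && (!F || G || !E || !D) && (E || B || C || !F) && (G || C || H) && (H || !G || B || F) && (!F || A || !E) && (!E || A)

A: false,  B: true,  C: true,  D: true,  E: false,  F: true,  G: true,  H: false

Case F = true:
The clause (!E) is unit, so E = false.
The clause (!H) is unit, so H = false.
The clause (C) is unit, so C = true.
The clause (D) is unit, so D = true.
The clause (B) is unit, so B = true.
The clause (!A) is unit, so A = false.
No clause remains; G is free.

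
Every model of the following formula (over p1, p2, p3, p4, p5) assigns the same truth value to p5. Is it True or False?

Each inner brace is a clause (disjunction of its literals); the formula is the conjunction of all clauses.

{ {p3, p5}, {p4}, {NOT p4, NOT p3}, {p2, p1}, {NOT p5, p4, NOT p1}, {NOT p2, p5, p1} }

True

Suppose p5 = false.
Unit clause (p3) forces p3 = true.
Unit clause (p4) forces p4 = true.
Now (NOT p4) is unsatisfied and unit — conflict.
So every satisfying assignment has p5 = True.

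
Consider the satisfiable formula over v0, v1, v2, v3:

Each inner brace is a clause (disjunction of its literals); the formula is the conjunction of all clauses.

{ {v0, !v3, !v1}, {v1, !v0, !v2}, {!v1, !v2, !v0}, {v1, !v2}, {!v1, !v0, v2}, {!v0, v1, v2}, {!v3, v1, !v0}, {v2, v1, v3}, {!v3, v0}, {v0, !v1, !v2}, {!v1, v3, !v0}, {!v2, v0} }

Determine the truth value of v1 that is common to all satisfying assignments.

True

Suppose v1 = false.
The clause (!v2) is unit, so v2 = false.
The clause (!v0) is unit, so v0 = false.
The clause (v3) is unit, so v3 = true.
Now (!v3) is unsatisfied and unit — conflict.
So every satisfying assignment has v1 = True.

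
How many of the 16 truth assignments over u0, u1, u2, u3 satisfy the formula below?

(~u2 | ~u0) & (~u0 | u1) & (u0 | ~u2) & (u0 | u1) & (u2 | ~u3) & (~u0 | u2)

There are 2^4 = 16 truth assignments over (u0, u1, u2, u3).
Split on u0. With u0 = 1, the clauses containing u0 are satisfied and ~u0 drops from the rest; 0 of the 2^3 = 8 assignments to the other variables satisfy what remains.
With u0 = 0, by the same count on the reduced clause set, 1 assignment works.
(One model: u0=F, u1=T, u2=F, u3=F.)
Total: 0 + 1 = 1.

1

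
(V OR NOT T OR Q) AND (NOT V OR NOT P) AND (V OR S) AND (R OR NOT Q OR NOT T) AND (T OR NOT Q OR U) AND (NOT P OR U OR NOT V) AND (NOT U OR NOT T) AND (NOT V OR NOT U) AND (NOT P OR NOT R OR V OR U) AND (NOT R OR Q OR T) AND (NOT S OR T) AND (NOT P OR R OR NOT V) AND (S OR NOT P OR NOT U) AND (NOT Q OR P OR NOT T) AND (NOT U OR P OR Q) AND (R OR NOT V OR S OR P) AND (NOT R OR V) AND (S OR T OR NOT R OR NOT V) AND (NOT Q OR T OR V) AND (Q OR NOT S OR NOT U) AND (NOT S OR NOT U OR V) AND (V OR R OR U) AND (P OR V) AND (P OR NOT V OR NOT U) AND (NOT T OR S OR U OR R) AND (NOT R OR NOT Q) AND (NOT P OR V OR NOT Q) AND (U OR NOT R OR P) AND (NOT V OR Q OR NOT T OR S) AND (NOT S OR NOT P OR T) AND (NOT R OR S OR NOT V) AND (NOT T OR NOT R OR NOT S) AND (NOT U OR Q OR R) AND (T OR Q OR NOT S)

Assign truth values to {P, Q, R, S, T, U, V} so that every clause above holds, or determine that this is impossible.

P: false,  Q: false,  R: false,  S: true,  T: true,  U: false,  V: true

Branch on V: set V = true.
Unit clause (NOT P) forces P = false.
Unit clause (NOT U) forces U = false.
Unit clause (NOT R) forces R = false.
Unit clause (S) forces S = true.
Unit clause (T) forces T = true.
Unit clause (NOT Q) forces Q = false.
All clauses are satisfied.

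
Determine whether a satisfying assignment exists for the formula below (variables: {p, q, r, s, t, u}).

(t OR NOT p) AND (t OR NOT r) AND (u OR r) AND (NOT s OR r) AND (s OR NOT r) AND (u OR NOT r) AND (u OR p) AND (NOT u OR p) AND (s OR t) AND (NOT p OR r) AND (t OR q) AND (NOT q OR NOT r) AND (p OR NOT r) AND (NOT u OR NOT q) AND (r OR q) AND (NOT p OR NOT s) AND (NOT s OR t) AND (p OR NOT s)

No, unsatisfiable

Suppose t = true.
Suppose u = true.
The clause (p) is unit, so p = true.
The clause (r) is unit, so r = true.
The clause (s) is unit, so s = true.
That conflicts with the unit clause (NOT s).
Undo u and try u = false.
The clause (r) is unit, so r = true.
That conflicts with the unit clause (NOT r).
Both values of u lead to a conflict.
Undo t and try t = false.
The clause (NOT p) is unit, so p = false.
The clause (NOT r) is unit, so r = false.
The clause (u) is unit, so u = true.
That conflicts with the unit clause (NOT u).
Both values of t lead to a conflict.
No assignment satisfies every clause.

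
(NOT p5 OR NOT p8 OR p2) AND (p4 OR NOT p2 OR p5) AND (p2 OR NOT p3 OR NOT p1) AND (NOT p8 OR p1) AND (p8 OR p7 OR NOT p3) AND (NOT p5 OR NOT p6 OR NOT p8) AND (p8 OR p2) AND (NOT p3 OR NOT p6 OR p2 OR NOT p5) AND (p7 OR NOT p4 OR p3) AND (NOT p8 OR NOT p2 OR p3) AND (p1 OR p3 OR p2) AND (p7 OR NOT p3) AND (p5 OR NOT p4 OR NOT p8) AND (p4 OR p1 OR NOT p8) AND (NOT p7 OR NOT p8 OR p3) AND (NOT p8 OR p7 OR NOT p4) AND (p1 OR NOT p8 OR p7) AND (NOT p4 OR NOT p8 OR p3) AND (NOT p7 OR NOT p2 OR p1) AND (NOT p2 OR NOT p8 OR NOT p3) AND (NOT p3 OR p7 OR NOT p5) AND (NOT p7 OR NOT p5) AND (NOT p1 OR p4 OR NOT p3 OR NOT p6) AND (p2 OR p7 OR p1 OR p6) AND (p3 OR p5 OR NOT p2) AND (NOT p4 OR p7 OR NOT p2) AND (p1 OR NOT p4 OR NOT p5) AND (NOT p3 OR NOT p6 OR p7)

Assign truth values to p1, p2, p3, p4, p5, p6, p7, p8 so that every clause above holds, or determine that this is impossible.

p1 ↦ true; p2 ↦ true; p3 ↦ true; p4 ↦ true; p5 ↦ false; p6 ↦ false; p7 ↦ true; p8 ↦ false

Case p8 = false:
(p2) alone gives p2 = true.
Case p4 = true:
(p7) alone gives p7 = true.
(p1) alone gives p1 = true.
(NOT p5) alone gives p5 = false.
(p3) alone gives p3 = true.
All clauses hold; p6 can take either value.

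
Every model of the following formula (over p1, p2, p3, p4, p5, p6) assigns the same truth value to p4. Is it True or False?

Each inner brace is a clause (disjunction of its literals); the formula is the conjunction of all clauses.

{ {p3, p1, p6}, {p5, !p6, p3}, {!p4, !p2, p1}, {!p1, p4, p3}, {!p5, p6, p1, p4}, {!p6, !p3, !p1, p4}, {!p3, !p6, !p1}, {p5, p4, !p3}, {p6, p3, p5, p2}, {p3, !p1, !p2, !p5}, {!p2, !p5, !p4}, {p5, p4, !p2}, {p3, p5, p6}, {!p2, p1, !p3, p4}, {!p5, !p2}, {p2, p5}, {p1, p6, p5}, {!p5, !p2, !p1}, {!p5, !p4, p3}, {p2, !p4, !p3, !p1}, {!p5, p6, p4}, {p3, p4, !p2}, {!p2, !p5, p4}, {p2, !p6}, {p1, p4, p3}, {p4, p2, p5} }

Suppose p4 = false.
Suppose p1 = false.
Unit clause (p3) forces p3 = true.
Unit clause (p5) forces p5 = true.
Unit clause (p6) forces p6 = true.
Unit clause (!p2) forces p2 = false.
But (p2) is also a unit clause — contradiction.
Undo p1 and try p1 = true.
Unit clause (p3) forces p3 = true.
Unit clause (!p6) forces p6 = false.
Unit clause (p5) forces p5 = true.
But (!p5) is also a unit clause — contradiction.
Either choice for p1 ends in contradiction.
So every satisfying assignment has p4 = True.

True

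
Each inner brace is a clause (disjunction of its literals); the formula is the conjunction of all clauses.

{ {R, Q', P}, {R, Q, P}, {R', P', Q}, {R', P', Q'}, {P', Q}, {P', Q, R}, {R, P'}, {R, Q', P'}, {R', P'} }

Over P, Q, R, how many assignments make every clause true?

2

There are 2^3 = 8 truth assignments over (P, Q, R).
Split on R. With R = 1, the clauses containing R are satisfied and R' drops from the rest; 2 of the 2^2 = 4 assignments to the other variables satisfy what remains.
With R = 0, by the same count on the reduced clause set, 0 assignments work.
(One model: P=F, Q=F, R=T.)
Total: 2 + 0 = 2.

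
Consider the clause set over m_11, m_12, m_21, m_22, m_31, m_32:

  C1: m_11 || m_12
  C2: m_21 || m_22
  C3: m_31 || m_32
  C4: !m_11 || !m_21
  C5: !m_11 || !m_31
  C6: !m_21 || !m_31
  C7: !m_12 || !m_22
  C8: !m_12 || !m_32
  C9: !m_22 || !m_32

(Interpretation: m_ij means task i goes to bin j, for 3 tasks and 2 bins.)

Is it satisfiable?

Unsatisfiable

Case m_11 = true:
Unit clause (!m_21) forces m_21 = false.
Unit clause (m_22) forces m_22 = true.
Unit clause (!m_31) forces m_31 = false.
Unit clause (m_32) forces m_32 = true.
But (!m_32) is also a unit clause — contradiction.
Backtrack on m_11: now try m_11 = false.
Unit clause (m_12) forces m_12 = true.
Unit clause (!m_22) forces m_22 = false.
Unit clause (m_21) forces m_21 = true.
Unit clause (!m_31) forces m_31 = false.
Unit clause (m_32) forces m_32 = true.
But (!m_32) is also a unit clause — contradiction.
Either choice for m_11 ends in contradiction.
No assignment satisfies every clause.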